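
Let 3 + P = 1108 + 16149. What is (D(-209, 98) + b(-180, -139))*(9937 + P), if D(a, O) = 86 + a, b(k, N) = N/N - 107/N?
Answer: -458195541/139 ≈ -3.2964e+6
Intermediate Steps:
b(k, N) = 1 - 107/N
P = 17254 (P = -3 + (1108 + 16149) = -3 + 17257 = 17254)
(D(-209, 98) + b(-180, -139))*(9937 + P) = ((86 - 209) + (-107 - 139)/(-139))*(9937 + 17254) = (-123 - 1/139*(-246))*27191 = (-123 + 246/139)*27191 = -16851/139*27191 = -458195541/139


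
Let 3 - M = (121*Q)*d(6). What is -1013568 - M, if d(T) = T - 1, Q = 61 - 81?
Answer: -1025671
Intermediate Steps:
Q = -20
d(T) = -1 + T
M = 12103 (M = 3 - 121*(-20)*(-1 + 6) = 3 - (-2420)*5 = 3 - 1*(-12100) = 3 + 12100 = 12103)
-1013568 - M = -1013568 - 1*12103 = -1013568 - 12103 = -1025671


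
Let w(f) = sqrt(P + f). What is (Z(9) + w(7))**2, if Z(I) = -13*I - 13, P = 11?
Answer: 16918 - 780*sqrt(2) ≈ 15815.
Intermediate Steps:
w(f) = sqrt(11 + f)
Z(I) = -13 - 13*I
(Z(9) + w(7))**2 = ((-13 - 13*9) + sqrt(11 + 7))**2 = ((-13 - 117) + sqrt(18))**2 = (-130 + 3*sqrt(2))**2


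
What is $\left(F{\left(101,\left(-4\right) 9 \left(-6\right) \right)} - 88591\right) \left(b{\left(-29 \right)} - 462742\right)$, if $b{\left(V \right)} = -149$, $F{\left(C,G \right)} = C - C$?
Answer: $41007976581$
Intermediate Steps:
$F{\left(C,G \right)} = 0$
$\left(F{\left(101,\left(-4\right) 9 \left(-6\right) \right)} - 88591\right) \left(b{\left(-29 \right)} - 462742\right) = \left(0 - 88591\right) \left(-149 - 462742\right) = \left(-88591\right) \left(-462891\right) = 41007976581$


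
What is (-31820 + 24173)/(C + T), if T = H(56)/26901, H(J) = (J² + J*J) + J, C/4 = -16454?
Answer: 29387421/252929984 ≈ 0.11619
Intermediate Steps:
C = -65816 (C = 4*(-16454) = -65816)
H(J) = J + 2*J² (H(J) = (J² + J²) + J = 2*J² + J = J + 2*J²)
T = 904/3843 (T = (56*(1 + 2*56))/26901 = (56*(1 + 112))*(1/26901) = (56*113)*(1/26901) = 6328*(1/26901) = 904/3843 ≈ 0.23523)
(-31820 + 24173)/(C + T) = (-31820 + 24173)/(-65816 + 904/3843) = -7647/(-252929984/3843) = -7647*(-3843/252929984) = 29387421/252929984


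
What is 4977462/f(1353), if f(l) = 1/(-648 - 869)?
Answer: -7550809854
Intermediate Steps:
f(l) = -1/1517 (f(l) = 1/(-1517) = -1/1517)
4977462/f(1353) = 4977462/(-1/1517) = 4977462*(-1517) = -7550809854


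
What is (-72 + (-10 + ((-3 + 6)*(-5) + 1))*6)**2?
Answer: 46656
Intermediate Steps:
(-72 + (-10 + ((-3 + 6)*(-5) + 1))*6)**2 = (-72 + (-10 + (3*(-5) + 1))*6)**2 = (-72 + (-10 + (-15 + 1))*6)**2 = (-72 + (-10 - 14)*6)**2 = (-72 - 24*6)**2 = (-72 - 144)**2 = (-216)**2 = 46656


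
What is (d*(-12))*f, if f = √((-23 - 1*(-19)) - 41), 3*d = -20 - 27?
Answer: 564*I*√5 ≈ 1261.1*I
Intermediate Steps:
d = -47/3 (d = (-20 - 27)/3 = (⅓)*(-47) = -47/3 ≈ -15.667)
f = 3*I*√5 (f = √((-23 + 19) - 41) = √(-4 - 41) = √(-45) = 3*I*√5 ≈ 6.7082*I)
(d*(-12))*f = (-47/3*(-12))*(3*I*√5) = 188*(3*I*√5) = 564*I*√5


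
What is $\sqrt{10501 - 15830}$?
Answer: $73 i \approx 73.0 i$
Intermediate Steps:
$\sqrt{10501 - 15830} = \sqrt{-5329} = 73 i$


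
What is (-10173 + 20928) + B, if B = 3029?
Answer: 13784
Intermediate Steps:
(-10173 + 20928) + B = (-10173 + 20928) + 3029 = 10755 + 3029 = 13784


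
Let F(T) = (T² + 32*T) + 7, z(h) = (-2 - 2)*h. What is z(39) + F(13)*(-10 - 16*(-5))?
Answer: 41284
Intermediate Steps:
z(h) = -4*h
F(T) = 7 + T² + 32*T
z(39) + F(13)*(-10 - 16*(-5)) = -4*39 + (7 + 13² + 32*13)*(-10 - 16*(-5)) = -156 + (7 + 169 + 416)*(-10 + 80) = -156 + 592*70 = -156 + 41440 = 41284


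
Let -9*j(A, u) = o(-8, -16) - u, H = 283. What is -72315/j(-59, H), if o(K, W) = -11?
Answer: -216945/98 ≈ -2213.7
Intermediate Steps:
j(A, u) = 11/9 + u/9 (j(A, u) = -(-11 - u)/9 = 11/9 + u/9)
-72315/j(-59, H) = -72315/(11/9 + (⅑)*283) = -72315/(11/9 + 283/9) = -72315/98/3 = -72315*3/98 = -216945/98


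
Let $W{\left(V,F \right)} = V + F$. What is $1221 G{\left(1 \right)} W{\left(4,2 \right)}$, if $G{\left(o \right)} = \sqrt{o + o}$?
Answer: $7326 \sqrt{2} \approx 10361.0$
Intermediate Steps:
$G{\left(o \right)} = \sqrt{2} \sqrt{o}$ ($G{\left(o \right)} = \sqrt{2 o} = \sqrt{2} \sqrt{o}$)
$W{\left(V,F \right)} = F + V$
$1221 G{\left(1 \right)} W{\left(4,2 \right)} = 1221 \sqrt{2} \sqrt{1} \left(2 + 4\right) = 1221 \sqrt{2} \cdot 1 \cdot 6 = 1221 \sqrt{2} \cdot 6 = 1221 \cdot 6 \sqrt{2} = 7326 \sqrt{2}$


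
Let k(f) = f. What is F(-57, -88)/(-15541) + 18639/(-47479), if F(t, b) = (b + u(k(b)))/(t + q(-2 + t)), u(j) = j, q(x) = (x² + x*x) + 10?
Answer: -2003050697281/5102378926185 ≈ -0.39257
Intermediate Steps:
q(x) = 10 + 2*x² (q(x) = (x² + x²) + 10 = 2*x² + 10 = 10 + 2*x²)
F(t, b) = 2*b/(10 + t + 2*(-2 + t)²) (F(t, b) = (b + b)/(t + (10 + 2*(-2 + t)²)) = (2*b)/(10 + t + 2*(-2 + t)²) = 2*b/(10 + t + 2*(-2 + t)²))
F(-57, -88)/(-15541) + 18639/(-47479) = (2*(-88)/(10 - 57 + 2*(-2 - 57)²))/(-15541) + 18639/(-47479) = (2*(-88)/(10 - 57 + 2*(-59)²))*(-1/15541) + 18639*(-1/47479) = (2*(-88)/(10 - 57 + 2*3481))*(-1/15541) - 18639/47479 = (2*(-88)/(10 - 57 + 6962))*(-1/15541) - 18639/47479 = (2*(-88)/6915)*(-1/15541) - 18639/47479 = (2*(-88)*(1/6915))*(-1/15541) - 18639/47479 = -176/6915*(-1/15541) - 18639/47479 = 176/107466015 - 18639/47479 = -2003050697281/5102378926185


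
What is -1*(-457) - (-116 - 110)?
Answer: 683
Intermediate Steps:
-1*(-457) - (-116 - 110) = 457 - 1*(-226) = 457 + 226 = 683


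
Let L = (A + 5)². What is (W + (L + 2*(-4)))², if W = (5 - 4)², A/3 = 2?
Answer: 12996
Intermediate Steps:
A = 6 (A = 3*2 = 6)
L = 121 (L = (6 + 5)² = 11² = 121)
W = 1 (W = 1² = 1)
(W + (L + 2*(-4)))² = (1 + (121 + 2*(-4)))² = (1 + (121 - 8))² = (1 + 113)² = 114² = 12996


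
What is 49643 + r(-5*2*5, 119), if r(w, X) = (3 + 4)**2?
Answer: 49692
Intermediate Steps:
r(w, X) = 49 (r(w, X) = 7**2 = 49)
49643 + r(-5*2*5, 119) = 49643 + 49 = 49692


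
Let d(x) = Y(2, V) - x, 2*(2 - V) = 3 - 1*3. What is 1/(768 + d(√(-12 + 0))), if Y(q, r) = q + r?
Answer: 193/148999 + I*√3/297998 ≈ 0.0012953 + 5.8123e-6*I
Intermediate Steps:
V = 2 (V = 2 - (3 - 1*3)/2 = 2 - (3 - 3)/2 = 2 - ½*0 = 2 + 0 = 2)
d(x) = 4 - x (d(x) = (2 + 2) - x = 4 - x)
1/(768 + d(√(-12 + 0))) = 1/(768 + (4 - √(-12 + 0))) = 1/(768 + (4 - √(-12))) = 1/(768 + (4 - 2*I*√3)) = 1/(772 - 2*I*√3)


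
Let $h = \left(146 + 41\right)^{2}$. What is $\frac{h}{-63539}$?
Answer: $- \frac{34969}{63539} \approx -0.55035$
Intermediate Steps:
$h = 34969$ ($h = 187^{2} = 34969$)
$\frac{h}{-63539} = \frac{34969}{-63539} = 34969 \left(- \frac{1}{63539}\right) = - \frac{34969}{63539}$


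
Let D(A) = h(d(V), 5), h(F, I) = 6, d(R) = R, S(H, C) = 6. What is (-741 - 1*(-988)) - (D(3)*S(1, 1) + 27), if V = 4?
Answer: 184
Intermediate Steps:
D(A) = 6
(-741 - 1*(-988)) - (D(3)*S(1, 1) + 27) = (-741 - 1*(-988)) - (6*6 + 27) = (-741 + 988) - (36 + 27) = 247 - 1*63 = 247 - 63 = 184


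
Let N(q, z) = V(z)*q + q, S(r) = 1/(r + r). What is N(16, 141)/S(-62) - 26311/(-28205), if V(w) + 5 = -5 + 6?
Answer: 167902471/28205 ≈ 5952.9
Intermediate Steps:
V(w) = -4 (V(w) = -5 + (-5 + 6) = -5 + 1 = -4)
S(r) = 1/(2*r)
N(q, z) = -3*q (N(q, z) = -4*q + q = -3*q)
N(16, 141)/S(-62) - 26311/(-28205) = (-3*16)/(((½)/(-62))) - 26311/(-28205) = -48/((½)*(-1/62)) - 26311*(-1/28205) = -48/(-1/124) + 26311/28205 = -48*(-124) + 26311/28205 = 5952 + 26311/28205 = 167902471/28205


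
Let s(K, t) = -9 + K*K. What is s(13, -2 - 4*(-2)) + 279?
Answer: 439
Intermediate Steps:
s(K, t) = -9 + K²
s(13, -2 - 4*(-2)) + 279 = (-9 + 13²) + 279 = (-9 + 169) + 279 = 160 + 279 = 439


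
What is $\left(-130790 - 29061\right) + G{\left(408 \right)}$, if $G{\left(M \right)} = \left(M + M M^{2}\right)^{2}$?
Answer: $4612816689838549$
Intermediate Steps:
$G{\left(M \right)} = \left(M + M^{3}\right)^{2}$
$\left(-130790 - 29061\right) + G{\left(408 \right)} = \left(-130790 - 29061\right) + 408^{2} \left(1 + 408^{2}\right)^{2} = -159851 + 166464 \left(1 + 166464\right)^{2} = -159851 + 166464 \cdot 166465^{2} = -159851 + 166464 \cdot 27710596225 = -159851 + 4612816689998400 = 4612816689838549$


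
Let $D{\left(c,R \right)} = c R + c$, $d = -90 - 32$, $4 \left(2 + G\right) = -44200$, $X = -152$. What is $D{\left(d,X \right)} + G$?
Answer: $7370$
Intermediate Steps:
$G = -11052$ ($G = -2 + \frac{1}{4} \left(-44200\right) = -2 - 11050 = -11052$)
$d = -122$
$D{\left(c,R \right)} = c + R c$ ($D{\left(c,R \right)} = R c + c = c + R c$)
$D{\left(d,X \right)} + G = - 122 \left(1 - 152\right) - 11052 = \left(-122\right) \left(-151\right) - 11052 = 18422 - 11052 = 7370$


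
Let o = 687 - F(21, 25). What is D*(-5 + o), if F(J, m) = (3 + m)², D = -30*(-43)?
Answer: -131580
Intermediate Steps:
D = 1290
o = -97 (o = 687 - (3 + 25)² = 687 - 1*28² = 687 - 1*784 = 687 - 784 = -97)
D*(-5 + o) = 1290*(-5 - 97) = 1290*(-102) = -131580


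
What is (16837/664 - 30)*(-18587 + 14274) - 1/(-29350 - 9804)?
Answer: 260314958215/12999128 ≈ 20026.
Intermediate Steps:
(16837/664 - 30)*(-18587 + 14274) - 1/(-29350 - 9804) = (16837*(1/664) - 30)*(-4313) - 1/(-39154) = (16837/664 - 30)*(-4313) - 1*(-1/39154) = -3083/664*(-4313) + 1/39154 = 13296979/664 + 1/39154 = 260314958215/12999128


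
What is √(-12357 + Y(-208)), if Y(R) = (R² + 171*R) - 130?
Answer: I*√4791 ≈ 69.217*I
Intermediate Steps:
Y(R) = -130 + R² + 171*R
√(-12357 + Y(-208)) = √(-12357 + (-130 + (-208)² + 171*(-208))) = √(-12357 + (-130 + 43264 - 35568)) = √(-12357 + 7566) = √(-4791) = I*√4791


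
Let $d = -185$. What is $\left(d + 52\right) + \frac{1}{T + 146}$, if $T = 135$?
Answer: $- \frac{37372}{281} \approx -133.0$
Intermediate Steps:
$\left(d + 52\right) + \frac{1}{T + 146} = \left(-185 + 52\right) + \frac{1}{135 + 146} = -133 + \frac{1}{281} = - \frac{37372}{281}$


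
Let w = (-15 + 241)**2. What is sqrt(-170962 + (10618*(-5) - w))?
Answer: 34*I*sqrt(238) ≈ 524.53*I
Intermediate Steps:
w = 51076 (w = 226**2 = 51076)
sqrt(-170962 + (10618*(-5) - w)) = sqrt(-170962 + (10618*(-5) - 1*51076)) = sqrt(-170962 + (-53090 - 51076)) = sqrt(-170962 - 104166) = sqrt(-275128) = 34*I*sqrt(238)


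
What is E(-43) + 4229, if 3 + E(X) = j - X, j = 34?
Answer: 4303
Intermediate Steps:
E(X) = 31 - X (E(X) = -3 + (34 - X) = 31 - X)
E(-43) + 4229 = (31 - 1*(-43)) + 4229 = (31 + 43) + 4229 = 74 + 4229 = 4303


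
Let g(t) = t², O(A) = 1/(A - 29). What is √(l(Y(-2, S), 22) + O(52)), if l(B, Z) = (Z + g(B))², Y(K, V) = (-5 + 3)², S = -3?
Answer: √763899/23 ≈ 38.001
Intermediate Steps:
O(A) = 1/(-29 + A)
Y(K, V) = 4 (Y(K, V) = (-2)² = 4)
l(B, Z) = (Z + B²)²
√(l(Y(-2, S), 22) + O(52)) = √((22 + 4²)² + 1/(-29 + 52)) = √((22 + 16)² + 1/23) = √(38² + 1/23) = √(1444 + 1/23) = √(33213/23) = √763899/23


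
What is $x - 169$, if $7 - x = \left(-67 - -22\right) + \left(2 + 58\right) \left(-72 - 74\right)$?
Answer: $8643$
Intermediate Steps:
$x = 8812$ ($x = 7 - \left(\left(-67 - -22\right) + \left(2 + 58\right) \left(-72 - 74\right)\right) = 7 - \left(\left(-67 + 22\right) + 60 \left(-146\right)\right) = 7 - \left(-45 - 8760\right) = 7 - -8805 = 7 + 8805 = 8812$)
$x - 169 = 8812 - 169 = 8643$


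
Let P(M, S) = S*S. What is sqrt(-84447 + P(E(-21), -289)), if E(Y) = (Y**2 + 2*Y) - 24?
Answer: I*sqrt(926) ≈ 30.43*I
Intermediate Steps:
E(Y) = -24 + Y**2 + 2*Y
P(M, S) = S**2
sqrt(-84447 + P(E(-21), -289)) = sqrt(-84447 + (-289)**2) = sqrt(-84447 + 83521) = sqrt(-926) = I*sqrt(926)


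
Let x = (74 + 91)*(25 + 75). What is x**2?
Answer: 272250000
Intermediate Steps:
x = 16500 (x = 165*100 = 16500)
x**2 = 16500**2 = 272250000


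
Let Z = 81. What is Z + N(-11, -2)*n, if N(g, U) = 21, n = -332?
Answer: -6891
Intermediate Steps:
Z + N(-11, -2)*n = 81 + 21*(-332) = 81 - 6972 = -6891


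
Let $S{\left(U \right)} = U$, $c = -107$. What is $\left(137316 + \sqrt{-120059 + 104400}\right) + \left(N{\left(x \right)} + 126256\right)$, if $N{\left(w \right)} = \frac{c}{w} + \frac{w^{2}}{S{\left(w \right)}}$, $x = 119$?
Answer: $\frac{31379122}{119} + i \sqrt{15659} \approx 2.6369 \cdot 10^{5} + 125.14 i$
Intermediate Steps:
$N{\left(w \right)} = w - \frac{107}{w}$ ($N{\left(w \right)} = - \frac{107}{w} + \frac{w^{2}}{w} = - \frac{107}{w} + w = w - \frac{107}{w}$)
$\left(137316 + \sqrt{-120059 + 104400}\right) + \left(N{\left(x \right)} + 126256\right) = \left(137316 + \sqrt{-120059 + 104400}\right) + \left(\left(119 - \frac{107}{119}\right) + 126256\right) = \left(137316 + \sqrt{-15659}\right) + \left(\left(119 - \frac{107}{119}\right) + 126256\right) = \left(137316 + i \sqrt{15659}\right) + \left(\left(119 - \frac{107}{119}\right) + 126256\right) = \left(137316 + i \sqrt{15659}\right) + \left(\frac{14054}{119} + 126256\right) = \left(137316 + i \sqrt{15659}\right) + \frac{15038518}{119} = \frac{31379122}{119} + i \sqrt{15659}$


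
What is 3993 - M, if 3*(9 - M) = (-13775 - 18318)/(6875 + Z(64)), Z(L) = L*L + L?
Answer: 131858227/33105 ≈ 3983.0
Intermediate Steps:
Z(L) = L + L² (Z(L) = L² + L = L + L²)
M = 330038/33105 (M = 9 - (-13775 - 18318)/(3*(6875 + 64*(1 + 64))) = 9 - (-32093)/(3*(6875 + 64*65)) = 9 - (-32093)/(3*(6875 + 4160)) = 9 - (-32093)/(3*11035) = 9 - ⅓*(-32093/11035) = 9 + 32093/33105 = 330038/33105 ≈ 9.9694)
3993 - M = 3993 - 1*330038/33105 = 3993 - 330038/33105 = 131858227/33105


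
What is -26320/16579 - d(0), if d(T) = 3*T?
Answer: -26320/16579 ≈ -1.5876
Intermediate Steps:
-26320/16579 - d(0) = -26320/16579 - 3*0 = -26320*1/16579 - 1*0 = -26320/16579 + 0 = -26320/16579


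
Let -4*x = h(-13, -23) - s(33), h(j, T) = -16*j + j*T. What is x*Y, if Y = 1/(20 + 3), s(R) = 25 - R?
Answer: -515/92 ≈ -5.5978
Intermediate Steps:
h(j, T) = -16*j + T*j
Y = 1/23 ≈ 0.043478
x = -515/4 (x = -(-13*(-16 - 23) - (25 - 1*33))/4 = -(-13*(-39) - (25 - 33))/4 = -(507 - 1*(-8))/4 = -(507 + 8)/4 = -1/4*515 = -515/4 ≈ -128.75)
x*Y = -515/4*1/23 = -515/92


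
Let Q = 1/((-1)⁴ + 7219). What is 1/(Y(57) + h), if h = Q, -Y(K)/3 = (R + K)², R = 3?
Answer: -7220/77975999 ≈ -9.2593e-5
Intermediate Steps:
Q = 1/7220 (Q = 1/(1 + 7219) = 1/7220 ≈ 0.00013850)
Y(K) = -3*(3 + K)²
h = 1/7220 ≈ 0.00013850
1/(Y(57) + h) = 1/(-3*(3 + 57)² + 1/7220) = 1/(-3*60² + 1/7220) = 1/(-3*3600 + 1/7220) = 1/(-10800 + 1/7220) = 1/(-77975999/7220) = -7220/77975999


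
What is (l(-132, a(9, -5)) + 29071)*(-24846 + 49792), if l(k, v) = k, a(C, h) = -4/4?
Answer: 721912294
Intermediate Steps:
a(C, h) = -1 (a(C, h) = -4*¼ = -1)
(l(-132, a(9, -5)) + 29071)*(-24846 + 49792) = (-132 + 29071)*(-24846 + 49792) = 28939*24946 = 721912294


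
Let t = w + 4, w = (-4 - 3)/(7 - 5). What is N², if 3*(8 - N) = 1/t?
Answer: 484/9 ≈ 53.778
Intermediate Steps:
w = -7/2 ≈ -3.5000
t = ½ (t = -7/2 + 4 = ½ ≈ 0.50000)
N = 22/3 (N = 8 - 1/(3*½) = 8 - ⅓*2 = 8 - ⅔ = 22/3 ≈ 7.3333)
N² = (22/3)² = 484/9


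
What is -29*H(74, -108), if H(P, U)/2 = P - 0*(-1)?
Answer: -4292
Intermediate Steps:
H(P, U) = 2*P (H(P, U) = 2*(P - 0*(-1)) = 2*(P - 1*0) = 2*(P + 0) = 2*P)
-29*H(74, -108) = -58*74 = -29*148 = -4292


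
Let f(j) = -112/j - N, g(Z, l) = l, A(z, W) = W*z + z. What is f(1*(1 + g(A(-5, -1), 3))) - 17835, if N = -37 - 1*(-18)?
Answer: -17844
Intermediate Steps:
A(z, W) = z + W*z
N = -19 (N = -37 + 18 = -19)
f(j) = 19 - 112/j (f(j) = -112/j - 1*(-19) = -112/j + 19 = 19 - 112/j)
f(1*(1 + g(A(-5, -1), 3))) - 17835 = (19 - 112/(1 + 3)) - 17835 = (19 - 112/(1*4)) - 17835 = (19 - 112/4) - 17835 = (19 - 112*1/4) - 17835 = (19 - 28) - 17835 = -9 - 17835 = -17844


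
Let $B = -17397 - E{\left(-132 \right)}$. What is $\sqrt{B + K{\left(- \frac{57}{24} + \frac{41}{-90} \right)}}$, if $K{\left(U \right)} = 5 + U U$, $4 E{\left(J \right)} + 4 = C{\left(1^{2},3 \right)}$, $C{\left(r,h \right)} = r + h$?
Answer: $\frac{i \sqrt{2252964839}}{360} \approx 131.85 i$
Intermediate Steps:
$C{\left(r,h \right)} = h + r$
$E{\left(J \right)} = 0$ ($E{\left(J \right)} = -1 + \frac{3 + 1^{2}}{4} = -1 + \frac{3 + 1}{4} = -1 + \frac{1}{4} \cdot 4 = -1 + 1 = 0$)
$B = -17397$ ($B = -17397 - 0 = -17397 + 0 = -17397$)
$K{\left(U \right)} = 5 + U^{2}$
$\sqrt{B + K{\left(- \frac{57}{24} + \frac{41}{-90} \right)}} = \sqrt{-17397 + \left(5 + \left(- \frac{57}{24} + \frac{41}{-90}\right)^{2}\right)} = \sqrt{-17397 + \left(5 + \left(\left(-57\right) \frac{1}{24} + 41 \left(- \frac{1}{90}\right)\right)^{2}\right)} = \sqrt{-17397 + \left(5 + \left(- \frac{19}{8} - \frac{41}{90}\right)^{2}\right)} = \sqrt{-17397 + \left(5 + \left(- \frac{1019}{360}\right)^{2}\right)} = \sqrt{-17397 + \left(5 + \frac{1038361}{129600}\right)} = \sqrt{-17397 + \frac{1686361}{129600}} = \sqrt{- \frac{2252964839}{129600}} = \frac{i \sqrt{2252964839}}{360}$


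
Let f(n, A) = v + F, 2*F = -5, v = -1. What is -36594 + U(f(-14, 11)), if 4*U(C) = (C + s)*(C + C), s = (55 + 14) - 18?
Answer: -293417/8 ≈ -36677.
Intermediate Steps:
F = -5/2 (F = (1/2)*(-5) = -5/2 ≈ -2.5000)
s = 51 (s = 69 - 18 = 51)
f(n, A) = -7/2 (f(n, A) = -1 - 5/2 = -7/2)
U(C) = C*(51 + C)/2 (U(C) = ((C + 51)*(C + C))/4 = ((51 + C)*(2*C))/4 = (2*C*(51 + C))/4 = C*(51 + C)/2)
-36594 + U(f(-14, 11)) = -36594 + (1/2)*(-7/2)*(51 - 7/2) = -36594 + (1/2)*(-7/2)*(95/2) = -36594 - 665/8 = -293417/8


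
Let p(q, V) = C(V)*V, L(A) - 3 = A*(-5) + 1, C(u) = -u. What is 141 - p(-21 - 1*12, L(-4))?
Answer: 717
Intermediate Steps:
L(A) = 4 - 5*A (L(A) = 3 + (A*(-5) + 1) = 3 + (-5*A + 1) = 3 + (1 - 5*A) = 4 - 5*A)
p(q, V) = -V**2 (p(q, V) = (-V)*V = -V**2)
141 - p(-21 - 1*12, L(-4)) = 141 - (-1)*(4 - 5*(-4))**2 = 141 - (-1)*(4 + 20)**2 = 141 - (-1)*24**2 = 141 - (-1)*576 = 141 - 1*(-576) = 141 + 576 = 717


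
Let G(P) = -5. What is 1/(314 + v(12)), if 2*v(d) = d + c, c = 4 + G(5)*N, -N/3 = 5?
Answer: 2/719 ≈ 0.0027816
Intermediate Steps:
N = -15 (N = -3*5 = -15)
c = 79 (c = 4 - 5*(-15) = 4 + 75 = 79)
v(d) = 79/2 + d/2 (v(d) = (d + 79)/2 = (79 + d)/2 = 79/2 + d/2)
1/(314 + v(12)) = 1/(314 + (79/2 + (½)*12)) = 1/(314 + (79/2 + 6)) = 1/(314 + 91/2) = 1/(719/2) = 2/719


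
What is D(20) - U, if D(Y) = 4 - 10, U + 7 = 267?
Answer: -266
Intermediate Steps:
U = 260 (U = -7 + 267 = 260)
D(Y) = -6
D(20) - U = -6 - 1*260 = -6 - 260 = -266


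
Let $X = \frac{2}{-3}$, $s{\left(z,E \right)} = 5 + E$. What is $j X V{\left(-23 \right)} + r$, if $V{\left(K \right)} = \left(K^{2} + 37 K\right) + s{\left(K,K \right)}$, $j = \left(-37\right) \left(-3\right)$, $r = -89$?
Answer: $25071$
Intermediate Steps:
$j = 111$
$X = - \frac{2}{3}$ ($X = 2 \left(- \frac{1}{3}\right) = - \frac{2}{3} \approx -0.66667$)
$V{\left(K \right)} = 5 + K^{2} + 38 K$ ($V{\left(K \right)} = \left(K^{2} + 37 K\right) + \left(5 + K\right) = 5 + K^{2} + 38 K$)
$j X V{\left(-23 \right)} + r = 111 \left(- \frac{2}{3}\right) \left(5 + \left(-23\right)^{2} + 38 \left(-23\right)\right) - 89 = - 74 \left(5 + 529 - 874\right) - 89 = \left(-74\right) \left(-340\right) - 89 = 25160 - 89 = 25071$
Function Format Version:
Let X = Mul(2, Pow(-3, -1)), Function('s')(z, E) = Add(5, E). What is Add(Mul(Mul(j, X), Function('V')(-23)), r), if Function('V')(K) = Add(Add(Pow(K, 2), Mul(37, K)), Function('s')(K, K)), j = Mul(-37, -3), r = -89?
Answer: 25071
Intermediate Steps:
j = 111
X = Rational(-2, 3) (X = Mul(2, Rational(-1, 3)) = Rational(-2, 3) ≈ -0.66667)
Function('V')(K) = Add(5, Pow(K, 2), Mul(38, K)) (Function('V')(K) = Add(Add(Pow(K, 2), Mul(37, K)), Add(5, K)) = Add(5, Pow(K, 2), Mul(38, K)))
Add(Mul(Mul(j, X), Function('V')(-23)), r) = Add(Mul(Mul(111, Rational(-2, 3)), Add(5, Pow(-23, 2), Mul(38, -23))), -89) = Add(Mul(-74, Add(5, 529, -874)), -89) = Add(Mul(-74, -340), -89) = Add(25160, -89) = 25071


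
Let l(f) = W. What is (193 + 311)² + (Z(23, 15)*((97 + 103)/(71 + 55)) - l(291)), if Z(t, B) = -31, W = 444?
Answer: 15971936/63 ≈ 2.5352e+5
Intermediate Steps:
l(f) = 444
(193 + 311)² + (Z(23, 15)*((97 + 103)/(71 + 55)) - l(291)) = (193 + 311)² + (-31*(97 + 103)/(71 + 55) - 1*444) = 504² + (-6200/126 - 444) = 254016 + (-6200/126 - 444) = 254016 + (-31*100/63 - 444) = 254016 + (-3100/63 - 444) = 254016 - 31072/63 = 15971936/63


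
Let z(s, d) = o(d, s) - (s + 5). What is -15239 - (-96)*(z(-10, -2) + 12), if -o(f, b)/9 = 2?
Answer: -15335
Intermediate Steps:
o(f, b) = -18 (o(f, b) = -9*2 = -18)
z(s, d) = -23 - s (z(s, d) = -18 - (s + 5) = -18 - (5 + s) = -18 + (-5 - s) = -23 - s)
-15239 - (-96)*(z(-10, -2) + 12) = -15239 - (-96)*((-23 - 1*(-10)) + 12) = -15239 - (-96)*((-23 + 10) + 12) = -15239 - (-96)*(-13 + 12) = -15239 - (-96)*(-1) = -15239 - 1*96 = -15239 - 96 = -15335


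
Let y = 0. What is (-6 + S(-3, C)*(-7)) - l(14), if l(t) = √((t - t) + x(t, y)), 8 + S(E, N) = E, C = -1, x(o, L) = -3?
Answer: 71 - I*√3 ≈ 71.0 - 1.732*I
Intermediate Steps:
S(E, N) = -8 + E
l(t) = I*√3 (l(t) = √((t - t) - 3) = √(0 - 3) = √(-3) = I*√3)
(-6 + S(-3, C)*(-7)) - l(14) = (-6 + (-8 - 3)*(-7)) - I*√3 = (-6 - 11*(-7)) - I*√3 = (-6 + 77) - I*√3 = 71 - I*√3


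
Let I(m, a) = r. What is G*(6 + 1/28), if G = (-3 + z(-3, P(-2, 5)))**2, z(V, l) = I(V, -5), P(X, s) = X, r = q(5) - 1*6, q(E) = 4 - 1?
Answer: 1521/7 ≈ 217.29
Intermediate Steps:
q(E) = 3
r = -3 (r = 3 - 1*6 = 3 - 6 = -3)
I(m, a) = -3
z(V, l) = -3
G = 36 (G = (-3 - 3)**2 = (-6)**2 = 36)
G*(6 + 1/28) = 36*(6 + 1/28) = 36*(169/28) = 1521/7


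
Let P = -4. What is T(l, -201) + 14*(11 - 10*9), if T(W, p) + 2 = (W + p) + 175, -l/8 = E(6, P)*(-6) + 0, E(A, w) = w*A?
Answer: -2286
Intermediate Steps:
E(A, w) = A*w
l = -1152 (l = -8*((6*(-4))*(-6) + 0) = -8*(-24*(-6) + 0) = -8*(144 + 0) = -8*144 = -1152)
T(W, p) = 173 + W + p (T(W, p) = -2 + ((W + p) + 175) = -2 + (175 + W + p) = 173 + W + p)
T(l, -201) + 14*(11 - 10*9) = (173 - 1152 - 201) + 14*(11 - 10*9) = -1180 + 14*(11 - 90) = -1180 + 14*(-79) = -1180 - 1106 = -2286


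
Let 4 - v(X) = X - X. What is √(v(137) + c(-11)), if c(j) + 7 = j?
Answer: I*√14 ≈ 3.7417*I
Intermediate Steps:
c(j) = -7 + j
v(X) = 4 (v(X) = 4 - (X - X) = 4 - 1*0 = 4 + 0 = 4)
√(v(137) + c(-11)) = √(4 + (-7 - 11)) = √(4 - 18) = √(-14) = I*√14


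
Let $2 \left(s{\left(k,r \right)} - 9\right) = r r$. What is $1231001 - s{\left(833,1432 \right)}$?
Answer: $205680$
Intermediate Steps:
$s{\left(k,r \right)} = 9 + \frac{r^{2}}{2}$ ($s{\left(k,r \right)} = 9 + \frac{r r}{2} = 9 + \frac{r^{2}}{2}$)
$1231001 - s{\left(833,1432 \right)} = 1231001 - \left(9 + \frac{1432^{2}}{2}\right) = 1231001 - \left(9 + \frac{1}{2} \cdot 2050624\right) = 1231001 - \left(9 + 1025312\right) = 1231001 - 1025321 = 205680$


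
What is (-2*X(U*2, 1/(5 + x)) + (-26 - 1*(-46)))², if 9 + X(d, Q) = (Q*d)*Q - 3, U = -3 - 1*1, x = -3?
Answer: 2304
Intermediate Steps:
U = -4 (U = -3 - 1 = -4)
X(d, Q) = -12 + d*Q² (X(d, Q) = -9 + ((Q*d)*Q - 3) = -9 + (d*Q² - 3) = -9 + (-3 + d*Q²) = -12 + d*Q²)
(-2*X(U*2, 1/(5 + x)) + (-26 - 1*(-46)))² = (-2*(-12 + (-4*2)*(1/(5 - 3))²) + (-26 - 1*(-46)))² = (-2*(-12 - 8*(1/2)²) + (-26 + 46))² = (-2*(-12 - 8*(½)²) + 20)² = (-2*(-12 - 8*¼) + 20)² = (-2*(-12 - 2) + 20)² = (-2*(-14) + 20)² = (28 + 20)² = 48² = 2304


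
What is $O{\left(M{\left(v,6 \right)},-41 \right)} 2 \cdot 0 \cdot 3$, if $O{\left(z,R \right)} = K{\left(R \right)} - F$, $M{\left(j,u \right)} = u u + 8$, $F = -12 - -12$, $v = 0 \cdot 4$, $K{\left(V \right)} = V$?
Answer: $0$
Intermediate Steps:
$v = 0$
$F = 0$ ($F = -12 + 12 = 0$)
$M{\left(j,u \right)} = 8 + u^{2}$ ($M{\left(j,u \right)} = u^{2} + 8 = 8 + u^{2}$)
$O{\left(z,R \right)} = R$ ($O{\left(z,R \right)} = R - 0 = R + 0 = R$)
$O{\left(M{\left(v,6 \right)},-41 \right)} 2 \cdot 0 \cdot 3 = - 41 \cdot 2 \cdot 0 \cdot 3 = - 41 \cdot 0 \cdot 3 = \left(-41\right) 0 = 0$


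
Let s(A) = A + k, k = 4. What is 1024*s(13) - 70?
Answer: 17338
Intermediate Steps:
s(A) = 4 + A (s(A) = A + 4 = 4 + A)
1024*s(13) - 70 = 1024*(4 + 13) - 70 = 1024*17 - 70 = 17408 - 70 = 17338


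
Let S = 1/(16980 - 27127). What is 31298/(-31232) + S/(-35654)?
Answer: -2830756506473/2824787125504 ≈ -1.0021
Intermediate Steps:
S = -1/10147 (S = 1/(-10147) = -1/10147 ≈ -9.8551e-5)
31298/(-31232) + S/(-35654) = 31298/(-31232) - 1/10147/(-35654) = 31298*(-1/31232) - 1/10147*(-1/35654) = -15649/15616 + 1/361781138 = -2830756506473/2824787125504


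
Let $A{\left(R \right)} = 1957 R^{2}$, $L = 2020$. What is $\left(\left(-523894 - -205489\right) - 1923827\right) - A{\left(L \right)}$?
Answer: $-7987585032$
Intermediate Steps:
$\left(\left(-523894 - -205489\right) - 1923827\right) - A{\left(L \right)} = \left(\left(-523894 - -205489\right) - 1923827\right) - 1957 \cdot 2020^{2} = \left(\left(-523894 + 205489\right) - 1923827\right) - 1957 \cdot 4080400 = \left(-318405 - 1923827\right) - 7985342800 = -2242232 - 7985342800 = -7987585032$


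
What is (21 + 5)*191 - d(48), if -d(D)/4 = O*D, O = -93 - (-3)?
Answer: -12314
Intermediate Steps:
O = -90 (O = -93 - 1*(-3) = -93 + 3 = -90)
d(D) = 360*D (d(D) = -(-360)*D = 360*D)
(21 + 5)*191 - d(48) = (21 + 5)*191 - 360*48 = 26*191 - 1*17280 = 4966 - 17280 = -12314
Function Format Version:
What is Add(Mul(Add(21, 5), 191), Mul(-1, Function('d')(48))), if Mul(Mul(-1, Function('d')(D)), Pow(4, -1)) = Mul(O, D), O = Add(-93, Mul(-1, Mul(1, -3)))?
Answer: -12314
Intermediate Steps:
O = -90 (O = Add(-93, Mul(-1, -3)) = Add(-93, 3) = -90)
Function('d')(D) = Mul(360, D) (Function('d')(D) = Mul(-4, Mul(-90, D)) = Mul(360, D))
Add(Mul(Add(21, 5), 191), Mul(-1, Function('d')(48))) = Add(Mul(Add(21, 5), 191), Mul(-1, Mul(360, 48))) = Add(Mul(26, 191), Mul(-1, 17280)) = Add(4966, -17280) = -12314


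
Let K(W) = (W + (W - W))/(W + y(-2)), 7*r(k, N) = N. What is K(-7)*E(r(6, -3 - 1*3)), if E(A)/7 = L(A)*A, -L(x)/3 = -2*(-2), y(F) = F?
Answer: 56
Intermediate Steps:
r(k, N) = N/7
L(x) = -12 (L(x) = -(-6)*(-2) = -3*4 = -12)
K(W) = W/(-2 + W) (K(W) = (W + (W - W))/(W - 2) = (W + 0)/(-2 + W) = W/(-2 + W))
E(A) = -84*A (E(A) = 7*(-12*A) = -84*A)
K(-7)*E(r(6, -3 - 1*3)) = (-7/(-2 - 7))*(-12*(-3 - 1*3)) = (-7/(-9))*(-12*(-3 - 3)) = (-7*(-⅑))*(-12*(-6)) = 7*(-84*(-6/7))/9 = (7/9)*72 = 56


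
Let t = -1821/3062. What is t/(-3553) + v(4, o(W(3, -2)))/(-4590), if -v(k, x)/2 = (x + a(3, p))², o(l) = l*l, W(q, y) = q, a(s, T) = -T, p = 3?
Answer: 2587147/163189290 ≈ 0.015854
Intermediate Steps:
t = -1821/3062 (t = -1821*1/3062 = -1821/3062 ≈ -0.59471)
o(l) = l²
v(k, x) = -2*(-3 + x)² (v(k, x) = -2*(x - 1*3)² = -2*(x - 3)² = -2*(-3 + x)²)
t/(-3553) + v(4, o(W(3, -2)))/(-4590) = -1821/3062/(-3553) - 2*(-3 + 3²)²/(-4590) = -1821/3062*(-1/3553) - 2*(-3 + 9)²*(-1/4590) = 1821/10879286 - 2*6²*(-1/4590) = 1821/10879286 - 2*36*(-1/4590) = 1821/10879286 - 72*(-1/4590) = 1821/10879286 + 4/255 = 2587147/163189290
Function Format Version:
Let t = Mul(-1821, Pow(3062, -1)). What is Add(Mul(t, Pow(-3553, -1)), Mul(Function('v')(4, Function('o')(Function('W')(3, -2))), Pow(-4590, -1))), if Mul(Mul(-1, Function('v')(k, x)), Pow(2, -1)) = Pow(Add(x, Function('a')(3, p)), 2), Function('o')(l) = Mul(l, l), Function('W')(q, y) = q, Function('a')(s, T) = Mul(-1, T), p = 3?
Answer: Rational(2587147, 163189290) ≈ 0.015854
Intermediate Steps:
t = Rational(-1821, 3062) (t = Mul(-1821, Rational(1, 3062)) = Rational(-1821, 3062) ≈ -0.59471)
Function('o')(l) = Pow(l, 2)
Function('v')(k, x) = Mul(-2, Pow(Add(-3, x), 2)) (Function('v')(k, x) = Mul(-2, Pow(Add(x, Mul(-1, 3)), 2)) = Mul(-2, Pow(Add(x, -3), 2)) = Mul(-2, Pow(Add(-3, x), 2)))
Add(Mul(t, Pow(-3553, -1)), Mul(Function('v')(4, Function('o')(Function('W')(3, -2))), Pow(-4590, -1))) = Add(Mul(Rational(-1821, 3062), Pow(-3553, -1)), Mul(Mul(-2, Pow(Add(-3, Pow(3, 2)), 2)), Pow(-4590, -1))) = Add(Mul(Rational(-1821, 3062), Rational(-1, 3553)), Mul(Mul(-2, Pow(Add(-3, 9), 2)), Rational(-1, 4590))) = Add(Rational(1821, 10879286), Mul(Mul(-2, Pow(6, 2)), Rational(-1, 4590))) = Add(Rational(1821, 10879286), Mul(Mul(-2, 36), Rational(-1, 4590))) = Add(Rational(1821, 10879286), Mul(-72, Rational(-1, 4590))) = Add(Rational(1821, 10879286), Rational(4, 255)) = Rational(2587147, 163189290)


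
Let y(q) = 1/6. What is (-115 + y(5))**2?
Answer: 474721/36 ≈ 13187.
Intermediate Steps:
y(q) = 1/6
(-115 + y(5))**2 = (-115 + 1/6)**2 = (-689/6)**2 = 474721/36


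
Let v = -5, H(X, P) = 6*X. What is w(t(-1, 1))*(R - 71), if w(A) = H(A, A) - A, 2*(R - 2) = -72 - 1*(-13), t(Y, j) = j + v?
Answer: 1970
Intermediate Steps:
t(Y, j) = -5 + j (t(Y, j) = j - 5 = -5 + j)
R = -55/2 (R = 2 + (-72 - 1*(-13))/2 = 2 + (-72 + 13)/2 = 2 + (½)*(-59) = 2 - 59/2 = -55/2 ≈ -27.500)
w(A) = 5*A (w(A) = 6*A - A = 5*A)
w(t(-1, 1))*(R - 71) = (5*(-5 + 1))*(-55/2 - 71) = (5*(-4))*(-197/2) = -20*(-197/2) = 1970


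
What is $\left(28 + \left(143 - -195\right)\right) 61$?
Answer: $22326$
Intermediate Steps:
$\left(28 + \left(143 - -195\right)\right) 61 = \left(28 + \left(143 + 195\right)\right) 61 = \left(28 + 338\right) 61 = 366 \cdot 61 = 22326$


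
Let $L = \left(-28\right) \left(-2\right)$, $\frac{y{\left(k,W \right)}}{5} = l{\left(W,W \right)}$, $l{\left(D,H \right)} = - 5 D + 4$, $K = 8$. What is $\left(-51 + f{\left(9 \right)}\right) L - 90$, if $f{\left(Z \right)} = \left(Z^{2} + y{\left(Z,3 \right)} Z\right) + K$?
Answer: $-25682$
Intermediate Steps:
$l{\left(D,H \right)} = 4 - 5 D$
$y{\left(k,W \right)} = 20 - 25 W$ ($y{\left(k,W \right)} = 5 \left(4 - 5 W\right) = 20 - 25 W$)
$f{\left(Z \right)} = 8 + Z^{2} - 55 Z$ ($f{\left(Z \right)} = \left(Z^{2} + \left(20 - 75\right) Z\right) + 8 = \left(Z^{2} - 55 Z\right) + 8 = 8 + Z^{2} - 55 Z$)
$L = 56$
$\left(-51 + f{\left(9 \right)}\right) L - 90 = \left(-51 + \left(8 + 9^{2} - 495\right)\right) 56 - 90 = \left(-51 + \left(8 + 81 - 495\right)\right) 56 - 90 = \left(-51 - 406\right) 56 - 90 = \left(-457\right) 56 - 90 = -25592 - 90 = -25682$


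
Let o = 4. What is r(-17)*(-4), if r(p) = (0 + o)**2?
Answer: -64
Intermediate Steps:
r(p) = 16 (r(p) = (0 + 4)**2 = 4**2 = 16)
r(-17)*(-4) = 16*(-4) = -64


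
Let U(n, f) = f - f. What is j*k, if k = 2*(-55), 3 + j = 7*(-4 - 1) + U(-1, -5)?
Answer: 4180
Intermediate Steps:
U(n, f) = 0
j = -38 (j = -3 + (7*(-4 - 1) + 0) = -3 + (7*(-5) + 0) = -3 + (-35 + 0) = -3 - 35 = -38)
k = -110
j*k = -38*(-110) = 4180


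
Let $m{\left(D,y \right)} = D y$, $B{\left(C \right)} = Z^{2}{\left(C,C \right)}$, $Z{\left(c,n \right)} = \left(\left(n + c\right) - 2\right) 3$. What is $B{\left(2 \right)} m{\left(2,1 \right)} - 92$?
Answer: $-20$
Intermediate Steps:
$Z{\left(c,n \right)} = -6 + 3 c + 3 n$ ($Z{\left(c,n \right)} = \left(\left(c + n\right) - 2\right) 3 = \left(-2 + c + n\right) 3 = -6 + 3 c + 3 n$)
$B{\left(C \right)} = \left(-6 + 6 C\right)^{2}$ ($B{\left(C \right)} = \left(-6 + 3 C + 3 C\right)^{2} = \left(-6 + 6 C\right)^{2}$)
$B{\left(2 \right)} m{\left(2,1 \right)} - 92 = 36 \left(-1 + 2\right)^{2} \cdot 2 \cdot 1 - 92 = 36 \cdot 1^{2} \cdot 2 - 92 = 36 \cdot 1 \cdot 2 - 92 = 36 \cdot 2 - 92 = 72 - 92 = -20$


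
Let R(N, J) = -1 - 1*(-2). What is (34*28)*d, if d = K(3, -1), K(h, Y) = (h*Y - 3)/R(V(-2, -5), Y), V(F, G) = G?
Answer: -5712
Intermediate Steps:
R(N, J) = 1 (R(N, J) = -1 + 2 = 1)
K(h, Y) = -3 + Y*h (K(h, Y) = (h*Y - 3)/1 = (Y*h - 3)*1 = (-3 + Y*h)*1 = -3 + Y*h)
d = -6 (d = -3 - 1*3 = -3 - 3 = -6)
(34*28)*d = (34*28)*(-6) = 952*(-6) = -5712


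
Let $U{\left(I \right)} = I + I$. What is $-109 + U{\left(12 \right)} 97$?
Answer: $2219$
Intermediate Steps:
$U{\left(I \right)} = 2 I$
$-109 + U{\left(12 \right)} 97 = -109 + 2 \cdot 12 \cdot 97 = -109 + 24 \cdot 97 = -109 + 2328 = 2219$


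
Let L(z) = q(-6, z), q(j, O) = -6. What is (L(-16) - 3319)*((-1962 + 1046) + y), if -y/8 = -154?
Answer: -1050700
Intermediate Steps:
L(z) = -6
y = 1232 (y = -8*(-154) = 1232)
(L(-16) - 3319)*((-1962 + 1046) + y) = (-6 - 3319)*((-1962 + 1046) + 1232) = -3325*(-916 + 1232) = -3325*316 = -1050700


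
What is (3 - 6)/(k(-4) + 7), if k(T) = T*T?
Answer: -3/23 ≈ -0.13043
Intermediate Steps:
k(T) = T²
(3 - 6)/(k(-4) + 7) = (3 - 6)/((-4)² + 7) = -3/(16 + 7) = -3/23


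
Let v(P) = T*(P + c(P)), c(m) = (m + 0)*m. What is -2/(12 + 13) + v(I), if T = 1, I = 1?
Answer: 48/25 ≈ 1.9200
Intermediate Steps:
c(m) = m**2 (c(m) = m*m = m**2)
v(P) = P + P**2 (v(P) = 1*(P + P**2) = P + P**2)
-2/(12 + 13) + v(I) = -2/(12 + 13) + 1*(1 + 1) = -2/25 + 1*2 = -2*1/25 + 2 = -2/25 + 2 = 48/25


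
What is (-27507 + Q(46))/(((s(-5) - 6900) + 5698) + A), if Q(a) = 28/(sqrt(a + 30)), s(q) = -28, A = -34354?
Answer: 27507/35584 - 7*sqrt(19)/338048 ≈ 0.77293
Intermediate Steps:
Q(a) = 28/sqrt(30 + a) (Q(a) = 28/(sqrt(30 + a)) = 28/sqrt(30 + a))
(-27507 + Q(46))/(((s(-5) - 6900) + 5698) + A) = (-27507 + 28/sqrt(30 + 46))/(((-28 - 6900) + 5698) - 34354) = (-27507 + 28/sqrt(76))/((-6928 + 5698) - 34354) = (-27507 + 28*(sqrt(19)/38))/(-1230 - 34354) = (-27507 + 14*sqrt(19)/19)/(-35584) = (-27507 + 14*sqrt(19)/19)*(-1/35584) = 27507/35584 - 7*sqrt(19)/338048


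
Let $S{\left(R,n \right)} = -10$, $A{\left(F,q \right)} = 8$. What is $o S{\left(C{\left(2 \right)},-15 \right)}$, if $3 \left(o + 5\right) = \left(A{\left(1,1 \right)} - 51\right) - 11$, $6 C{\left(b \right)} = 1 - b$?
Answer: $230$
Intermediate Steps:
$C{\left(b \right)} = \frac{1}{6} - \frac{b}{6}$ ($C{\left(b \right)} = \frac{1 - b}{6} = \frac{1}{6} - \frac{b}{6}$)
$o = -23$ ($o = -5 + \frac{\left(8 - 51\right) - 11}{3} = -5 + \frac{-43 - 11}{3} = -5 + \frac{1}{3} \left(-54\right) = -5 - 18 = -23$)
$o S{\left(C{\left(2 \right)},-15 \right)} = \left(-23\right) \left(-10\right) = 230$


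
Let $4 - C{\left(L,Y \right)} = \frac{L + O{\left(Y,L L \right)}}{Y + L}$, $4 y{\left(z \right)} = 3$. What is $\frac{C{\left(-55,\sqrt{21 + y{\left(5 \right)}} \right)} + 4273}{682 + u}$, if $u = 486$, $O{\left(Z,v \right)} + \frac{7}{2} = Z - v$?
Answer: $\frac{25350659}{7015592} - \frac{6057 \sqrt{87}}{14031184} \approx 3.6094$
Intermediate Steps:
$O{\left(Z,v \right)} = - \frac{7}{2} + Z - v$ ($O{\left(Z,v \right)} = - \frac{7}{2} + \left(Z - v\right) = - \frac{7}{2} + Z - v$)
$y{\left(z \right)} = \frac{3}{4}$ ($y{\left(z \right)} = \frac{1}{4} \cdot 3 = \frac{3}{4}$)
$C{\left(L,Y \right)} = 4 - \frac{- \frac{7}{2} + L + Y - L^{2}}{L + Y}$ ($C{\left(L,Y \right)} = 4 - \frac{L - \left(\frac{7}{2} - Y + L L\right)}{Y + L} = 4 - \frac{L - \left(\frac{7}{2} + L^{2} - Y\right)}{L + Y} = 4 - \frac{- \frac{7}{2} + L + Y - L^{2}}{L + Y}$)
$\frac{C{\left(-55,\sqrt{21 + y{\left(5 \right)}} \right)} + 4273}{682 + u} = \frac{\frac{\frac{7}{2} + \left(-55\right)^{2} + 3 \left(-55\right) + 3 \sqrt{21 + \frac{3}{4}}}{-55 + \sqrt{21 + \frac{3}{4}}} + 4273}{682 + 486} = \frac{\frac{\frac{7}{2} + 3025 - 165 + 3 \sqrt{\frac{87}{4}}}{-55 + \sqrt{\frac{87}{4}}} + 4273}{1168} = \left(\frac{\frac{7}{2} + 3025 - 165 + 3 \frac{\sqrt{87}}{2}}{-55 + \frac{\sqrt{87}}{2}} + 4273\right) \frac{1}{1168} = \left(\frac{\frac{7}{2} + 3025 - 165 + \frac{3 \sqrt{87}}{2}}{-55 + \frac{\sqrt{87}}{2}} + 4273\right) \frac{1}{1168} = \left(\frac{\frac{5727}{2} + \frac{3 \sqrt{87}}{2}}{-55 + \frac{\sqrt{87}}{2}} + 4273\right) \frac{1}{1168} = \left(4273 + \frac{\frac{5727}{2} + \frac{3 \sqrt{87}}{2}}{-55 + \frac{\sqrt{87}}{2}}\right) \frac{1}{1168} = \frac{4273}{1168} + \frac{\frac{5727}{2} + \frac{3 \sqrt{87}}{2}}{1168 \left(-55 + \frac{\sqrt{87}}{2}\right)}$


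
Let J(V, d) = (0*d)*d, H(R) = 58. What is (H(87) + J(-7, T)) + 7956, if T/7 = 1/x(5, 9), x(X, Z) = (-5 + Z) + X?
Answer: 8014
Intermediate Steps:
x(X, Z) = -5 + X + Z
T = 7/9 (T = 7/(-5 + 5 + 9) = 7/9 ≈ 0.77778)
J(V, d) = 0 (J(V, d) = 0*d = 0)
(H(87) + J(-7, T)) + 7956 = (58 + 0) + 7956 = 58 + 7956 = 8014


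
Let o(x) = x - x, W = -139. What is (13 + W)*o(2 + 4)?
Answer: 0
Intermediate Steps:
o(x) = 0
(13 + W)*o(2 + 4) = (13 - 139)*0 = -126*0 = 0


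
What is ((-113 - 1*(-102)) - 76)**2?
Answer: 7569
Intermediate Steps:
((-113 - 1*(-102)) - 76)**2 = ((-113 + 102) - 76)**2 = (-11 - 76)**2 = (-87)**2 = 7569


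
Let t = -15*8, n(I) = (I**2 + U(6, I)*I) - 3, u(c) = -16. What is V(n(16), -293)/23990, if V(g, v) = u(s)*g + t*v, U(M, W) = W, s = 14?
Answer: 13508/11995 ≈ 1.1261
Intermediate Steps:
n(I) = -3 + 2*I**2 (n(I) = (I**2 + I*I) - 3 = (I**2 + I**2) - 3 = 2*I**2 - 3 = -3 + 2*I**2)
t = -120
V(g, v) = -120*v - 16*g (V(g, v) = -16*g - 120*v = -120*v - 16*g)
V(n(16), -293)/23990 = (-120*(-293) - 16*(-3 + 2*16**2))/23990 = (35160 - 16*(-3 + 2*256))*(1/23990) = (35160 - 16*(-3 + 512))*(1/23990) = (35160 - 16*509)*(1/23990) = (35160 - 8144)*(1/23990) = 27016*(1/23990) = 13508/11995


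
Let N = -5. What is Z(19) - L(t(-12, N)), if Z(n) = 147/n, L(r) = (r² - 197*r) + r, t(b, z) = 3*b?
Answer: -158541/19 ≈ -8344.3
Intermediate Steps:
L(r) = r² - 196*r
Z(19) - L(t(-12, N)) = 147/19 - 3*(-12)*(-196 + 3*(-12)) = 147*(1/19) - (-36)*(-196 - 36) = 147/19 - (-36)*(-232) = 147/19 - 1*8352 = 147/19 - 8352 = -158541/19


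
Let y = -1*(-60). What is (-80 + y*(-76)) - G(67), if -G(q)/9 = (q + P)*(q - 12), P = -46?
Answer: 5755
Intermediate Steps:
y = 60
G(q) = -9*(-46 + q)*(-12 + q) (G(q) = -9*(q - 46)*(q - 12) = -9*(-46 + q)*(-12 + q))
(-80 + y*(-76)) - G(67) = (-80 + 60*(-76)) - (-4968 - 9*67² + 522*67) = (-80 - 4560) - (-4968 - 9*4489 + 34974) = -4640 - (-4968 - 40401 + 34974) = -4640 - 1*(-10395) = -4640 + 10395 = 5755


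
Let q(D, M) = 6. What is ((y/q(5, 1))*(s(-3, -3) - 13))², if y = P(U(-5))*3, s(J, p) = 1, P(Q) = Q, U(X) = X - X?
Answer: 0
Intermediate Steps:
U(X) = 0
y = 0 (y = 0*3 = 0)
((y/q(5, 1))*(s(-3, -3) - 13))² = ((0/6)*(1 - 13))² = ((0*(⅙))*(-12))² = (0*(-12))² = 0² = 0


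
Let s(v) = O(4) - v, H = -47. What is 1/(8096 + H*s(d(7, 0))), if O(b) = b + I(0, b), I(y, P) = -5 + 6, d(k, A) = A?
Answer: 1/7861 ≈ 0.00012721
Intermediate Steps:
I(y, P) = 1
O(b) = 1 + b (O(b) = b + 1 = 1 + b)
s(v) = 5 - v (s(v) = (1 + 4) - v = 5 - v)
1/(8096 + H*s(d(7, 0))) = 1/(8096 - 47*(5 - 1*0)) = 1/(8096 - 47*(5 + 0)) = 1/(8096 - 47*5) = 1/(8096 - 235) = 1/7861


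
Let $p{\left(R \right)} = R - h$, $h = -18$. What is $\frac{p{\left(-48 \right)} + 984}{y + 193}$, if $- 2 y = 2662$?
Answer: $- \frac{477}{569} \approx -0.83831$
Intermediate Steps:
$y = -1331$ ($y = \left(- \frac{1}{2}\right) 2662 = -1331$)
$p{\left(R \right)} = 18 + R$ ($p{\left(R \right)} = R - -18 = R + 18 = 18 + R$)
$\frac{p{\left(-48 \right)} + 984}{y + 193} = \frac{\left(18 - 48\right) + 984}{-1331 + 193} = \frac{-30 + 984}{-1138} = 954 \left(- \frac{1}{1138}\right) = - \frac{477}{569}$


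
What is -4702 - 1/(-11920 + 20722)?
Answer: -41387005/8802 ≈ -4702.0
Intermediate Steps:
-4702 - 1/(-11920 + 20722) = -4702 - 1/8802 = -41387005/8802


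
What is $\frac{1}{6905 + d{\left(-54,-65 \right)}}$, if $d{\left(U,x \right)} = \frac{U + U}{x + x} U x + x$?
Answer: $\frac{1}{9756} \approx 0.0001025$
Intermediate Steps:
$d{\left(U,x \right)} = x + U^{2}$ ($d{\left(U,x \right)} = \frac{2 U}{2 x} U x + x = 2 U \frac{1}{2 x} U x + x = \frac{U}{x} U x + x = \frac{U^{2}}{x} x + x = U^{2} + x = x + U^{2}$)
$\frac{1}{6905 + d{\left(-54,-65 \right)}} = \frac{1}{6905 - \left(65 - \left(-54\right)^{2}\right)} = \frac{1}{6905 + \left(-65 + 2916\right)} = \frac{1}{6905 + 2851} = \frac{1}{9756}$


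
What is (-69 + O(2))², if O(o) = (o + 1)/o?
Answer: 18225/4 ≈ 4556.3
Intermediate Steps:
O(o) = (1 + o)/o
(-69 + O(2))² = (-69 + (1 + 2)/2)² = (-69 + (½)*3)² = (-69 + 3/2)² = (-135/2)² = 18225/4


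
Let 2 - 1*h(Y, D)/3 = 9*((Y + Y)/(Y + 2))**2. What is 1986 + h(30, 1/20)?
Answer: 121413/64 ≈ 1897.1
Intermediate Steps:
h(Y, D) = 6 - 108*Y**2/(2 + Y)**2 (h(Y, D) = 6 - 27*((Y + Y)/(Y + 2))**2 = 6 - 27*((2*Y)/(2 + Y))**2 = 6 - 27*(2*Y/(2 + Y))**2 = 6 - 27*4*Y**2/(2 + Y)**2 = 6 - 108*Y**2/(2 + Y)**2)
1986 + h(30, 1/20) = 1986 + (6 - 108*30**2/(2 + 30)**2) = 1986 + (6 - 108*900/32**2) = 1986 + (6 - 108*900*1/1024) = 1986 + (6 - 6075/64) = 1986 - 5691/64 = 121413/64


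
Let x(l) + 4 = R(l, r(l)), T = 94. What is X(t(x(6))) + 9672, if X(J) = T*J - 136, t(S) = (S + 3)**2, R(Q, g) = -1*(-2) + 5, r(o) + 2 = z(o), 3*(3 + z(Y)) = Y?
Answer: 12920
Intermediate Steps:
z(Y) = -3 + Y/3
r(o) = -5 + o/3 (r(o) = -2 + (-3 + o/3) = -5 + o/3)
R(Q, g) = 7 (R(Q, g) = 2 + 5 = 7)
x(l) = 3 (x(l) = -4 + 7 = 3)
t(S) = (3 + S)**2
X(J) = -136 + 94*J (X(J) = 94*J - 136 = -136 + 94*J)
X(t(x(6))) + 9672 = (-136 + 94*(3 + 3)**2) + 9672 = (-136 + 94*6**2) + 9672 = (-136 + 94*36) + 9672 = (-136 + 3384) + 9672 = 3248 + 9672 = 12920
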